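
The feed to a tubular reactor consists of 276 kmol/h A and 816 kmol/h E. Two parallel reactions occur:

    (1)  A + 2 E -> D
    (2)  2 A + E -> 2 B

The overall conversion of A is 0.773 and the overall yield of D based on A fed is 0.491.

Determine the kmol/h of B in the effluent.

77.8 kmol/h

Yield of D: 1ξ₁ / 276 = 0.491 → ξ₁ = 135.5 kmol/h.
Conversion of A: 1ξ₁ + 2ξ₂ = 0.773 × 276 = 213.3 → ξ₂ = 38.92 kmol/h.
Outlet amounts (n = n₀ + Σ ν·ξ):
  A: 276 − 1(135.5) − 2(38.92) = 62.65
  E: 816 − 2(135.5) − 1(38.92) = 506.1
  D: 0 + 1(135.5) = 135.5
  B: 0 + 2(38.92) = 77.83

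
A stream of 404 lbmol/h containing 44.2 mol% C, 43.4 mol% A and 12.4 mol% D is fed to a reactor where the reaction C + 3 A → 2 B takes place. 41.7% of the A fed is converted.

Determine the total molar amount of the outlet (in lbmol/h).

A reacted = 0.417 × 175.3 = 73.12 lbmol/h; ν_A = −3, so ξ = 73.12/3 = 24.37 lbmol/h.
Outlet amounts (n = n₀ + ν ξ):
  C: 178.6 − 1(24.37) = 154.2
  A: 175.3 − 3(24.37) = 102.2
  B: 0 + 2(24.37) = 48.74
  D: 50.1 (inert)
Total out = 154.2 + 102.2 + 48.74 + 50.1 = 355.3 lbmol/h.

355 lbmol/h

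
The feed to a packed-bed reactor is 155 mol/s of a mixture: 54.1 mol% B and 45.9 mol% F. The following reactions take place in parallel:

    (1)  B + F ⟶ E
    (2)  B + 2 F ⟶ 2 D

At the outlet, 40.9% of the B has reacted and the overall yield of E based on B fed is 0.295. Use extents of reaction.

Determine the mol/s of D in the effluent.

Yield of E: 1ξ₁ / 83.86 = 0.295 → ξ₁ = 24.74 mol/s.
Conversion of B: 1ξ₁ + 1ξ₂ = 0.409 × 83.86 = 34.3 → ξ₂ = 9.559 mol/s.
Outlet amounts (n = n₀ + Σ ν·ξ):
  B: 83.86 − 1(24.74) − 1(9.559) = 49.56
  F: 71.14 − 1(24.74) − 2(9.559) = 27.29
  E: 0 + 1(24.74) = 24.74
  D: 0 + 2(9.559) = 19.12

19.1 mol/s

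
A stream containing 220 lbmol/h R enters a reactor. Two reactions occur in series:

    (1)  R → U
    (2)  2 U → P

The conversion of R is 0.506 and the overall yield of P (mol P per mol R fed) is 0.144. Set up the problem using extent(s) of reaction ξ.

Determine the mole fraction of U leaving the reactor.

Conversion of R: R consumed = 1ξ₁ = 0.506 × 220 → ξ₁ = 111.3 lbmol/h.
Yield of P: 1ξ₂ / 220 = 0.144 → ξ₂ = 31.68 lbmol/h.
Outlet amounts (n = n₀ + Σ ν·ξ):
  R: 220 − 1(111.3) = 108.7
  U: 0 + 1(111.3) − 2(31.68) = 47.96
  P: 0 + 1(31.68) = 31.68
Total out = 188.3 lbmol/h; y_U = 47.96 / 188.3 = 0.2547.

0.255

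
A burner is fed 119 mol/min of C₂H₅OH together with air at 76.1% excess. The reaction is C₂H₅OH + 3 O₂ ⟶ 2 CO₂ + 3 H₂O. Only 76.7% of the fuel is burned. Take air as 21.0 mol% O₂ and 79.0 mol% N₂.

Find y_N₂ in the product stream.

0.738

Stoichiometric O₂ = 3 × 119 = 357 mol/min; O₂ fed = 357 × 1.761 = 628.7 mol/min.
N₂ fed = 628.7 × 79/21 = 2365 mol/min.
Fuel reacted = 0.767 × 119 → ξ = 91.27 mol/min.
Outlet (n = n₀ + ν ξ):
  C₂H₅OH: 119 − 1(91.27) = 27.73
  O₂: 628.7 − 3(91.27) = 354.9
  N₂: 2365 (inert)
  CO₂: 0 + 2(91.27) = 182.5
  H₂O: 0 + 3(91.27) = 273.8
Total out = 3204 mol/min; y_N₂ = 2365 / 3204 = 0.7382.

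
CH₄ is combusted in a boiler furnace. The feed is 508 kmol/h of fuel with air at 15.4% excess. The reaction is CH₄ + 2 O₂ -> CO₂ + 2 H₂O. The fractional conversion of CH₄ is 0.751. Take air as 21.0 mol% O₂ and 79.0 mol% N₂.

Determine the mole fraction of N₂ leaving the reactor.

Stoichiometric O₂ = 2 × 508 = 1016 kmol/h; O₂ fed = 1016 × 1.154 = 1172 kmol/h.
N₂ fed = 1172 × 79/21 = 4411 kmol/h.
Fuel reacted = 0.751 × 508 → ξ = 381.5 kmol/h.
Outlet (n = n₀ + ν ξ):
  CH₄: 508 − 1(381.5) = 126.5
  O₂: 1172 − 2(381.5) = 409.4
  N₂: 4411 (inert)
  CO₂: 0 + 1(381.5) = 381.5
  H₂O: 0 + 2(381.5) = 763
Total out = 6091 kmol/h; y_N₂ = 4411 / 6091 = 0.7241.

0.724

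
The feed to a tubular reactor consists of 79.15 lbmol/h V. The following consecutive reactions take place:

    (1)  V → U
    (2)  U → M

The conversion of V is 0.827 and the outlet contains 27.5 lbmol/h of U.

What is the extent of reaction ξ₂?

Conversion of V: V consumed = 1ξ₁ = 0.827 × 79.15 → ξ₁ = 65.46 lbmol/h.
U balance: n_U = 0 + 1ξ₁ − 1ξ₂ = 27.5 → ξ₂ = (1·65.46 − 27.5)/1 = 37.96 lbmol/h.
Outlet amounts (n = n₀ + Σ ν·ξ):
  V: 79.15 − 1(65.46) = 13.69
  U: 0 + 1(65.46) − 1(37.96) = 27.5
  M: 0 + 1(37.96) = 37.96

ξ₂ = 38 lbmol/h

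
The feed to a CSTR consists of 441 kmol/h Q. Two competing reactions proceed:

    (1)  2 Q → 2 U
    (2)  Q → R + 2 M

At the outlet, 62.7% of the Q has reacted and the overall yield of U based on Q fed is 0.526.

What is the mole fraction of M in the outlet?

Yield of U: 2ξ₁ / 441 = 0.526 → ξ₁ = 116 kmol/h.
Conversion of Q: 2ξ₁ + 1ξ₂ = 0.627 × 441 = 276.5 → ξ₂ = 44.54 kmol/h.
Outlet amounts (n = n₀ + Σ ν·ξ):
  Q: 441 − 2(116) − 1(44.54) = 164.5
  U: 0 + 2(116) = 232
  R: 0 + 1(44.54) = 44.54
  M: 0 + 2(44.54) = 89.08
Total out = 530.1 kmol/h; y_M = 89.08 / 530.1 = 0.1681.

0.168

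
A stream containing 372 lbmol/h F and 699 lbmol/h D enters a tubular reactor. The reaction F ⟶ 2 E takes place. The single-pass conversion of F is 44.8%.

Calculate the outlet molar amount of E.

F reacted = 0.448 × 372 = 166.7 lbmol/h; ν_F = −1, so ξ = 166.7/1 = 166.7 lbmol/h.
Outlet amounts (n = n₀ + ν ξ):
  F: 372 − 1(166.7) = 205.3
  E: 0 + 2(166.7) = 333.3
  D: 699 (inert)

333 lbmol/h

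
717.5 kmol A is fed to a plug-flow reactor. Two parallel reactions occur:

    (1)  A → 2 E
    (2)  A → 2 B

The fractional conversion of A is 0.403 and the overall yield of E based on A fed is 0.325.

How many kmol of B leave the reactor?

Yield of E: 2ξ₁ / 717.5 = 0.325 → ξ₁ = 116.6 kmol.
Conversion of A: 1ξ₁ + 1ξ₂ = 0.403 × 717.5 = 289.2 → ξ₂ = 172.6 kmol.
Outlet amounts (n = n₀ + Σ ν·ξ):
  A: 717.5 − 1(116.6) − 1(172.6) = 428.3
  E: 0 + 2(116.6) = 233.2
  B: 0 + 2(172.6) = 345.1

345 kmol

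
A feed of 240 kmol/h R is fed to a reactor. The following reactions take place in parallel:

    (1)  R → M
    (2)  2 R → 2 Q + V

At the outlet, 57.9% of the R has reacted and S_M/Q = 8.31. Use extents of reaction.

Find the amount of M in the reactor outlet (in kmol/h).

124 kmol/h

Conversion of R: R consumed = 0.579 × 240 = 139 kmol/h = 1ξ₁ + 2ξ₂.
Selectivity: 1ξ₁ / (2ξ₂) = 8.31 → ξ₁ = 16.62 ξ₂.
Substitute: (1·16.62 + 2) ξ₂ = 139 → ξ₂ = 7.463 kmol/h, ξ₁ = 124 kmol/h.
Outlet amounts (n = n₀ + Σ ν·ξ):
  R: 240 − 1(124) − 2(7.463) = 101
  M: 0 + 1(124) = 124
  Q: 0 + 2(7.463) = 14.93
  V: 0 + 1(7.463) = 7.463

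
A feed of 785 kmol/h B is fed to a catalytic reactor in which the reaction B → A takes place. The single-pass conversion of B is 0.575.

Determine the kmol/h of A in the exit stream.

451 kmol/h

B reacted = 0.575 × 785 = 451.4 kmol/h; ν_B = −1, so ξ = 451.4/1 = 451.4 kmol/h.
Outlet amounts (n = n₀ + ν ξ):
  B: 785 − 1(451.4) = 333.6
  A: 0 + 1(451.4) = 451.4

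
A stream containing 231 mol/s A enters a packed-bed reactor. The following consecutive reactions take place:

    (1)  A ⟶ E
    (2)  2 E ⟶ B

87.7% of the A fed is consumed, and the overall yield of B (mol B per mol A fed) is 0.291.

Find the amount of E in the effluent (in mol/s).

68.1 mol/s

Conversion of A: A consumed = 1ξ₁ = 0.877 × 231 → ξ₁ = 202.6 mol/s.
Yield of B: 1ξ₂ / 231 = 0.291 → ξ₂ = 67.22 mol/s.
Outlet amounts (n = n₀ + Σ ν·ξ):
  A: 231 − 1(202.6) = 28.41
  E: 0 + 1(202.6) − 2(67.22) = 68.15
  B: 0 + 1(67.22) = 67.22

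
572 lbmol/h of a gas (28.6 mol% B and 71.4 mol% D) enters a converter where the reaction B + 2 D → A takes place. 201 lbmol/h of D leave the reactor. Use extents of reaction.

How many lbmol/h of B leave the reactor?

59.9 lbmol/h

For D: n = n₀ − 2ξ → 201 = 408.4 − 2ξ, giving ξ = 103.7 lbmol/h.
Outlet amounts (n = n₀ + ν ξ):
  B: 163.6 − 1(103.7) = 59.89
  D: 408.4 − 2(103.7) = 201
  A: 0 + 1(103.7) = 103.7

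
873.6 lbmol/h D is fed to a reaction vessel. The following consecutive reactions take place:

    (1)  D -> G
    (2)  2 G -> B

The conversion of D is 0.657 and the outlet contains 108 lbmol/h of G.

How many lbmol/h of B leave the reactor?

233 lbmol/h

Conversion of D: D consumed = 1ξ₁ = 0.657 × 873.6 → ξ₁ = 574 lbmol/h.
G balance: n_G = 0 + 1ξ₁ − 2ξ₂ = 108 → ξ₂ = (1·574 − 108)/2 = 233 lbmol/h.
Outlet amounts (n = n₀ + Σ ν·ξ):
  D: 873.6 − 1(574) = 299.6
  G: 0 + 1(574) − 2(233) = 108
  B: 0 + 1(233) = 233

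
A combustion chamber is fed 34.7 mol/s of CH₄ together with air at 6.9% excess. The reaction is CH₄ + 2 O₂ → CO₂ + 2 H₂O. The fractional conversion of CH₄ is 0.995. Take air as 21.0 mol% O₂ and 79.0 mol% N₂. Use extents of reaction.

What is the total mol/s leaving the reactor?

Stoichiometric O₂ = 2 × 34.7 = 69.4 mol/s; O₂ fed = 69.4 × 1.069 = 74.19 mol/s.
N₂ fed = 74.19 × 79/21 = 279.1 mol/s.
Fuel reacted = 0.995 × 34.7 → ξ = 34.53 mol/s.
Outlet (n = n₀ + ν ξ):
  CH₄: 34.7 − 1(34.53) = 0.1735
  O₂: 74.19 − 2(34.53) = 5.136
  N₂: 279.1 (inert)
  CO₂: 0 + 1(34.53) = 34.53
  H₂O: 0 + 2(34.53) = 69.05
Total out = 0.1735 + 5.136 + 279.1 + 34.53 + 69.05 = 388 mol/s.

388 mol/s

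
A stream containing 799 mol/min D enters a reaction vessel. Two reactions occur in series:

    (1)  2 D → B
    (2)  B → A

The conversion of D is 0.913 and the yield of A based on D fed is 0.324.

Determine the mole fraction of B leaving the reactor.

Conversion of D: D consumed = 2ξ₁ = 0.913 × 799 → ξ₁ = 364.7 mol/min.
Yield of A: 1ξ₂ / 799 = 0.324 → ξ₂ = 258.9 mol/min.
Outlet amounts (n = n₀ + Σ ν·ξ):
  D: 799 − 2(364.7) = 69.51
  B: 0 + 1(364.7) − 1(258.9) = 105.9
  A: 0 + 1(258.9) = 258.9
Total out = 434.3 mol/min; y_B = 105.9 / 434.3 = 0.2438.

0.244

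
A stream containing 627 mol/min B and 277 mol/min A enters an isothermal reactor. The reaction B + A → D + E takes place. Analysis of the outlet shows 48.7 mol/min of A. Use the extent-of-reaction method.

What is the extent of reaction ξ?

For A: n = n₀ − 1ξ → 48.7 = 277 − 1ξ, giving ξ = 228.3 mol/min.
Outlet amounts (n = n₀ + ν ξ):
  B: 627 − 1(228.3) = 398.7
  A: 277 − 1(228.3) = 48.7
  D: 0 + 1(228.3) = 228.3
  E: 0 + 1(228.3) = 228.3

ξ = 228 mol/min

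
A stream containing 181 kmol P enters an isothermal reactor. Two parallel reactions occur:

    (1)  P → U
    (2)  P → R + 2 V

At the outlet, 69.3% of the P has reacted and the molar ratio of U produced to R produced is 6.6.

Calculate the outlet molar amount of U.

109 kmol

Conversion of P: P consumed = 0.693 × 181 = 125.4 kmol = 1ξ₁ + 1ξ₂.
Selectivity: 1ξ₁ / (1ξ₂) = 6.6 → ξ₁ = 6.6 ξ₂.
Substitute: (1·6.6 + 1) ξ₂ = 125.4 → ξ₂ = 16.5 kmol, ξ₁ = 108.9 kmol.
Outlet amounts (n = n₀ + Σ ν·ξ):
  P: 181 − 1(108.9) − 1(16.5) = 55.57
  U: 0 + 1(108.9) = 108.9
  R: 0 + 1(16.5) = 16.5
  V: 0 + 2(16.5) = 33.01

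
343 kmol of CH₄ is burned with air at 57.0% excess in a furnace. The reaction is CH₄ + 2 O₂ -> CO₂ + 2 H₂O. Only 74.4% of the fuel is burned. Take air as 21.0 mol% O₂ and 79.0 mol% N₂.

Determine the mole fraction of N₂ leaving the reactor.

0.74

Stoichiometric O₂ = 2 × 343 = 686 kmol; O₂ fed = 686 × 1.570 = 1077 kmol.
N₂ fed = 1077 × 79/21 = 4052 kmol.
Fuel reacted = 0.744 × 343 → ξ = 255.2 kmol.
Outlet (n = n₀ + ν ξ):
  CH₄: 343 − 1(255.2) = 87.81
  O₂: 1077 − 2(255.2) = 566.6
  N₂: 4052 (inert)
  CO₂: 0 + 1(255.2) = 255.2
  H₂O: 0 + 2(255.2) = 510.4
Total out = 5472 kmol; y_N₂ = 4052 / 5472 = 0.7405.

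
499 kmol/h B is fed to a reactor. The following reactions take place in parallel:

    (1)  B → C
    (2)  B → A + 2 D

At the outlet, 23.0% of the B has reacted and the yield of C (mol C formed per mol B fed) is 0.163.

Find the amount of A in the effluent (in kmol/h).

Yield of C: 1ξ₁ / 499 = 0.163 → ξ₁ = 81.34 kmol/h.
Conversion of B: 1ξ₁ + 1ξ₂ = 0.23 × 499 = 114.8 → ξ₂ = 33.43 kmol/h.
Outlet amounts (n = n₀ + Σ ν·ξ):
  B: 499 − 1(81.34) − 1(33.43) = 384.2
  C: 0 + 1(81.34) = 81.34
  A: 0 + 1(33.43) = 33.43
  D: 0 + 2(33.43) = 66.87

33.4 kmol/h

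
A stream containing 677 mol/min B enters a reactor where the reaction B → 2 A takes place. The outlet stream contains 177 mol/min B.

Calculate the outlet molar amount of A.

1000 mol/min

For B: n = n₀ − 1ξ → 177 = 677 − 1ξ, giving ξ = 500 mol/min.
Outlet amounts (n = n₀ + ν ξ):
  B: 677 − 1(500) = 177
  A: 0 + 2(500) = 1000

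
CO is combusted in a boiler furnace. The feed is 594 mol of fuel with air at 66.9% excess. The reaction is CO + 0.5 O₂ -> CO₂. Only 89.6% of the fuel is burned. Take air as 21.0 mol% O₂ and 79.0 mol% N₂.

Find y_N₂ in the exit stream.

0.694

Stoichiometric O₂ = 0.5 × 594 = 297 mol; O₂ fed = 297 × 1.669 = 495.7 mol.
N₂ fed = 495.7 × 79/21 = 1865 mol.
Fuel reacted = 0.896 × 594 → ξ = 532.2 mol.
Outlet (n = n₀ + ν ξ):
  CO: 594 − 1(532.2) = 61.78
  O₂: 495.7 − 0.5(532.2) = 229.6
  N₂: 1865 (inert)
  CO₂: 0 + 1(532.2) = 532.2
Total out = 2688 mol; y_N₂ = 1865 / 2688 = 0.6936.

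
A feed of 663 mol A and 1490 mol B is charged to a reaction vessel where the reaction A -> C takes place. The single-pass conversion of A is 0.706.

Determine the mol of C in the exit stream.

A reacted = 0.706 × 663 = 468.1 mol; ν_A = −1, so ξ = 468.1/1 = 468.1 mol.
Outlet amounts (n = n₀ + ν ξ):
  A: 663 − 1(468.1) = 194.9
  C: 0 + 1(468.1) = 468.1
  B: 1490 (inert)

468 mol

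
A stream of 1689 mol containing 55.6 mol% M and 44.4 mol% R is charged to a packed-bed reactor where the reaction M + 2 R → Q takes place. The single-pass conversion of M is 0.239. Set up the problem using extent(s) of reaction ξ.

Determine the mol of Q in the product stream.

224 mol

M reacted = 0.239 × 939.1 = 224.4 mol; ν_M = −1, so ξ = 224.4/1 = 224.4 mol.
Outlet amounts (n = n₀ + ν ξ):
  M: 939.1 − 1(224.4) = 714.6
  R: 749.9 − 2(224.4) = 301
  Q: 0 + 1(224.4) = 224.4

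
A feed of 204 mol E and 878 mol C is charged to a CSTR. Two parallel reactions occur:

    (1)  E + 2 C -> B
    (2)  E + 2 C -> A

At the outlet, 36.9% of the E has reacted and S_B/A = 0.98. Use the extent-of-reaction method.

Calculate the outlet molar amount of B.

37.3 mol

Conversion of E: E consumed = 0.369 × 204 = 75.28 mol = 1ξ₁ + 1ξ₂.
Selectivity: 1ξ₁ / (1ξ₂) = 0.98 → ξ₁ = 0.98 ξ₂.
Substitute: (1·0.98 + 1) ξ₂ = 75.28 → ξ₂ = 38.02 mol, ξ₁ = 37.26 mol.
Outlet amounts (n = n₀ + Σ ν·ξ):
  E: 204 − 1(37.26) − 1(38.02) = 128.7
  C: 878 − 2(37.26) − 2(38.02) = 727.4
  B: 0 + 1(37.26) = 37.26
  A: 0 + 1(38.02) = 38.02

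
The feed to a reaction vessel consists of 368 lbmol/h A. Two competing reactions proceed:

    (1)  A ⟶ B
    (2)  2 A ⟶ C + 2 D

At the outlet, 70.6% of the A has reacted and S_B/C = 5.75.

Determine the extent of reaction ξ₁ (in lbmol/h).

Conversion of A: A consumed = 0.706 × 368 = 259.8 lbmol/h = 1ξ₁ + 2ξ₂.
Selectivity: 1ξ₁ / (1ξ₂) = 5.75 → ξ₁ = 5.75 ξ₂.
Substitute: (1·5.75 + 2) ξ₂ = 259.8 → ξ₂ = 33.52 lbmol/h, ξ₁ = 192.8 lbmol/h.
Outlet amounts (n = n₀ + Σ ν·ξ):
  A: 368 − 1(192.8) − 2(33.52) = 108.2
  B: 0 + 1(192.8) = 192.8
  C: 0 + 1(33.52) = 33.52
  D: 0 + 2(33.52) = 67.05

ξ₁ = 193 lbmol/h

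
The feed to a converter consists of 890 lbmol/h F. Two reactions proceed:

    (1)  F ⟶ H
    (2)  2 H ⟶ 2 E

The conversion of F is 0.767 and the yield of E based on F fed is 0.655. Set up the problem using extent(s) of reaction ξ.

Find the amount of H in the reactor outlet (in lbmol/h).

Conversion of F: F consumed = 1ξ₁ = 0.767 × 890 → ξ₁ = 682.6 lbmol/h.
Yield of E: 2ξ₂ / 890 = 0.655 → ξ₂ = 291.5 lbmol/h.
Outlet amounts (n = n₀ + Σ ν·ξ):
  F: 890 − 1(682.6) = 207.4
  H: 0 + 1(682.6) − 2(291.5) = 99.68
  E: 0 + 2(291.5) = 583

99.7 lbmol/h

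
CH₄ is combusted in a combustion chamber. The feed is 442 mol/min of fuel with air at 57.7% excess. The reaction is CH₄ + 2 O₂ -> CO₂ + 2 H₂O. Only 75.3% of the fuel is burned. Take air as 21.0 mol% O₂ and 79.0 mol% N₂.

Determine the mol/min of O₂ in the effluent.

Stoichiometric O₂ = 2 × 442 = 884 mol/min; O₂ fed = 884 × 1.577 = 1394 mol/min.
N₂ fed = 1394 × 79/21 = 5244 mol/min.
Fuel reacted = 0.753 × 442 → ξ = 332.8 mol/min.
Outlet (n = n₀ + ν ξ):
  CH₄: 442 − 1(332.8) = 109.2
  O₂: 1394 − 2(332.8) = 728.4
  N₂: 5244 (inert)
  CO₂: 0 + 1(332.8) = 332.8
  H₂O: 0 + 2(332.8) = 665.7

728 mol/min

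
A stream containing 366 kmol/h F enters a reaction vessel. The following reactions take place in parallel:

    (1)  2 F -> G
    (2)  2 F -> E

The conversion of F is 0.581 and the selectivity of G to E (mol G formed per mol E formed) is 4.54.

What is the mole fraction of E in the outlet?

Conversion of F: F consumed = 0.581 × 366 = 212.6 kmol/h = 2ξ₁ + 2ξ₂.
Selectivity: 1ξ₁ / (1ξ₂) = 4.54 → ξ₁ = 4.54 ξ₂.
Substitute: (2·4.54 + 2) ξ₂ = 212.6 → ξ₂ = 19.19 kmol/h, ξ₁ = 87.13 kmol/h.
Outlet amounts (n = n₀ + Σ ν·ξ):
  F: 366 − 2(87.13) − 2(19.19) = 153.4
  G: 0 + 1(87.13) = 87.13
  E: 0 + 1(19.19) = 19.19
Total out = 259.7 kmol/h; y_E = 19.19 / 259.7 = 0.07391.

0.0739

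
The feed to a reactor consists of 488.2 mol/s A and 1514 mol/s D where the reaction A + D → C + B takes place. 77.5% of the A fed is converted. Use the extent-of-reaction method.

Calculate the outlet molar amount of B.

378 mol/s

A reacted = 0.775 × 488.2 = 378.4 mol/s; ν_A = −1, so ξ = 378.4/1 = 378.4 mol/s.
Outlet amounts (n = n₀ + ν ξ):
  A: 488.2 − 1(378.4) = 109.8
  D: 1514 − 1(378.4) = 1136
  C: 0 + 1(378.4) = 378.4
  B: 0 + 1(378.4) = 378.4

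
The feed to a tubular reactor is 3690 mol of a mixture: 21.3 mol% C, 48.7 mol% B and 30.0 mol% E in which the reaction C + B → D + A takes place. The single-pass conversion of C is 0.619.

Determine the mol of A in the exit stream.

C reacted = 0.619 × 786 = 486.5 mol; ν_C = −1, so ξ = 486.5/1 = 486.5 mol.
Outlet amounts (n = n₀ + ν ξ):
  C: 786 − 1(486.5) = 299.5
  B: 1797 − 1(486.5) = 1311
  D: 0 + 1(486.5) = 486.5
  A: 0 + 1(486.5) = 486.5
  E: 1107 (inert)

487 mol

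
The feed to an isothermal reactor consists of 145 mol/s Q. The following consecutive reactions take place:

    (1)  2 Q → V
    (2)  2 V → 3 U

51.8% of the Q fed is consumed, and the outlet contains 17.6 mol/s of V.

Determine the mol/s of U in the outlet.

Conversion of Q: Q consumed = 2ξ₁ = 0.518 × 145 → ξ₁ = 37.55 mol/s.
V balance: n_V = 0 + 1ξ₁ − 2ξ₂ = 17.6 → ξ₂ = (1·37.55 − 17.6)/2 = 9.977 mol/s.
Outlet amounts (n = n₀ + Σ ν·ξ):
  Q: 145 − 2(37.55) = 69.89
  V: 0 + 1(37.55) − 2(9.977) = 17.6
  U: 0 + 3(9.977) = 29.93

29.9 mol/s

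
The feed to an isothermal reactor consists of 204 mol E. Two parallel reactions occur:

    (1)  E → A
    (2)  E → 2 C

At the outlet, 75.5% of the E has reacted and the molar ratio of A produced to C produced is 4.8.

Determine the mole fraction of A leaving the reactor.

0.638

Conversion of E: E consumed = 0.755 × 204 = 154 mol = 1ξ₁ + 1ξ₂.
Selectivity: 1ξ₁ / (2ξ₂) = 4.8 → ξ₁ = 9.6 ξ₂.
Substitute: (1·9.6 + 1) ξ₂ = 154 → ξ₂ = 14.53 mol, ξ₁ = 139.5 mol.
Outlet amounts (n = n₀ + Σ ν·ξ):
  E: 204 − 1(139.5) − 1(14.53) = 49.98
  A: 0 + 1(139.5) = 139.5
  C: 0 + 2(14.53) = 29.06
Total out = 218.5 mol; y_A = 139.5 / 218.5 = 0.6383.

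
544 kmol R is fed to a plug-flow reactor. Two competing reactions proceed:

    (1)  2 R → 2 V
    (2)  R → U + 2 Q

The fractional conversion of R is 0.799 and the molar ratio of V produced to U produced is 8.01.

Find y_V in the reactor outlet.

0.603

Conversion of R: R consumed = 0.799 × 544 = 434.7 kmol = 2ξ₁ + 1ξ₂.
Selectivity: 2ξ₁ / (1ξ₂) = 8.01 → ξ₁ = 4.005 ξ₂.
Substitute: (2·4.005 + 1) ξ₂ = 434.7 → ξ₂ = 48.24 kmol, ξ₁ = 193.2 kmol.
Outlet amounts (n = n₀ + Σ ν·ξ):
  R: 544 − 2(193.2) − 1(48.24) = 109.3
  V: 0 + 2(193.2) = 386.4
  U: 0 + 1(48.24) = 48.24
  Q: 0 + 2(48.24) = 96.48
Total out = 640.5 kmol; y_V = 386.4 / 640.5 = 0.6033.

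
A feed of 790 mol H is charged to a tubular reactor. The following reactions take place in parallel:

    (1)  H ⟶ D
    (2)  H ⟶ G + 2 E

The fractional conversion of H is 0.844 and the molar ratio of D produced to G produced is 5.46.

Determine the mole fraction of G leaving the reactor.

Conversion of H: H consumed = 0.844 × 790 = 666.8 mol = 1ξ₁ + 1ξ₂.
Selectivity: 1ξ₁ / (1ξ₂) = 5.46 → ξ₁ = 5.46 ξ₂.
Substitute: (1·5.46 + 1) ξ₂ = 666.8 → ξ₂ = 103.2 mol, ξ₁ = 563.5 mol.
Outlet amounts (n = n₀ + Σ ν·ξ):
  H: 790 − 1(563.5) − 1(103.2) = 123.2
  D: 0 + 1(563.5) = 563.5
  G: 0 + 1(103.2) = 103.2
  E: 0 + 2(103.2) = 206.4
Total out = 996.4 mol; y_G = 103.2 / 996.4 = 0.1036.

0.104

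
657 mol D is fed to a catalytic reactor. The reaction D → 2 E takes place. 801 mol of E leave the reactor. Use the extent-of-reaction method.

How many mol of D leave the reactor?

For E: n = n₀ + 2ξ → 801 = 0 + 2ξ, giving ξ = 400.5 mol.
Outlet amounts (n = n₀ + ν ξ):
  D: 657 − 1(400.5) = 256.5
  E: 0 + 2(400.5) = 801

256 mol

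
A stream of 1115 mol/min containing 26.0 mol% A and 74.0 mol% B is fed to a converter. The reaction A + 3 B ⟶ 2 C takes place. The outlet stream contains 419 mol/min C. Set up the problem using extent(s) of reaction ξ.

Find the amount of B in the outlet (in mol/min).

197 mol/min

For C: n = n₀ + 2ξ → 419 = 0 + 2ξ, giving ξ = 209.5 mol/min.
Outlet amounts (n = n₀ + ν ξ):
  A: 289.9 − 1(209.5) = 80.4
  B: 825.1 − 3(209.5) = 196.6
  C: 0 + 2(209.5) = 419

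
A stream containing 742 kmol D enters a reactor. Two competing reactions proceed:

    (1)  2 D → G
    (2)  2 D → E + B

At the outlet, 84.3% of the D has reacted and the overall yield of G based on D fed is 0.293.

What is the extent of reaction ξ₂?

Yield of G: 1ξ₁ / 742 = 0.293 → ξ₁ = 217.4 kmol.
Conversion of D: 2ξ₁ + 2ξ₂ = 0.843 × 742 = 625.5 → ξ₂ = 95.35 kmol.
Outlet amounts (n = n₀ + Σ ν·ξ):
  D: 742 − 2(217.4) − 2(95.35) = 116.5
  G: 0 + 1(217.4) = 217.4
  E: 0 + 1(95.35) = 95.35
  B: 0 + 1(95.35) = 95.35

ξ₂ = 95.3 kmol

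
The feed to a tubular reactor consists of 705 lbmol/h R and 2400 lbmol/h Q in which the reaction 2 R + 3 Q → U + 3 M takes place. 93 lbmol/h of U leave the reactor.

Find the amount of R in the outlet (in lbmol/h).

519 lbmol/h

For U: n = n₀ + 1ξ → 93 = 0 + 1ξ, giving ξ = 93 lbmol/h.
Outlet amounts (n = n₀ + ν ξ):
  R: 705 − 2(93) = 519
  Q: 2400 − 3(93) = 2121
  U: 0 + 1(93) = 93
  M: 0 + 3(93) = 279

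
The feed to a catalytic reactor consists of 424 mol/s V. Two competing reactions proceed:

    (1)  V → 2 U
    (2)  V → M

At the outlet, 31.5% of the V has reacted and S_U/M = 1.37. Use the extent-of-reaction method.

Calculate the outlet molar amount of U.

109 mol/s

Conversion of V: V consumed = 0.315 × 424 = 133.6 mol/s = 1ξ₁ + 1ξ₂.
Selectivity: 2ξ₁ / (1ξ₂) = 1.37 → ξ₁ = 0.685 ξ₂.
Substitute: (1·0.685 + 1) ξ₂ = 133.6 → ξ₂ = 79.26 mol/s, ξ₁ = 54.3 mol/s.
Outlet amounts (n = n₀ + Σ ν·ξ):
  V: 424 − 1(54.3) − 1(79.26) = 290.4
  U: 0 + 2(54.3) = 108.6
  M: 0 + 1(79.26) = 79.26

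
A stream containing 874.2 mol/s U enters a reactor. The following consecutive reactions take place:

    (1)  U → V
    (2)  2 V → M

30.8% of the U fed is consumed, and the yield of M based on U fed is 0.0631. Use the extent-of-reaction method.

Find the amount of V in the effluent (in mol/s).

Conversion of U: U consumed = 1ξ₁ = 0.308 × 874.2 → ξ₁ = 269.3 mol/s.
Yield of M: 1ξ₂ / 874.2 = 0.0631 → ξ₂ = 55.16 mol/s.
Outlet amounts (n = n₀ + Σ ν·ξ):
  U: 874.2 − 1(269.3) = 604.9
  V: 0 + 1(269.3) − 2(55.16) = 158.9
  M: 0 + 1(55.16) = 55.16

159 mol/s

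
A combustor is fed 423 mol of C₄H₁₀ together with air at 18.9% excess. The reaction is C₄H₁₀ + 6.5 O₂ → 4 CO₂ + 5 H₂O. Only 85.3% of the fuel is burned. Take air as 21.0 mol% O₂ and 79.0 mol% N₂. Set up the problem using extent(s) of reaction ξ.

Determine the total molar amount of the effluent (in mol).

Stoichiometric O₂ = 6.5 × 423 = 2750 mol; O₂ fed = 2750 × 1.189 = 3269 mol.
N₂ fed = 3269 × 79/21 = 12300 mol.
Fuel reacted = 0.853 × 423 → ξ = 360.8 mol.
Outlet (n = n₀ + ν ξ):
  C₄H₁₀: 423 − 1(360.8) = 62.18
  O₂: 3269 − 6.5(360.8) = 923.8
  N₂: 12300 (inert)
  CO₂: 0 + 4(360.8) = 1443
  H₂O: 0 + 5(360.8) = 1804
Total out = 62.18 + 923.8 + 12300 + 1443 + 1804 = 16530 mol.

16500 mol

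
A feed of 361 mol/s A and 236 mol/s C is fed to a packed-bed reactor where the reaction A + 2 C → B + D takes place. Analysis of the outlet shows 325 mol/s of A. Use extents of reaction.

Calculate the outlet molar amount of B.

36 mol/s

For A: n = n₀ − 1ξ → 325 = 361 − 1ξ, giving ξ = 36 mol/s.
Outlet amounts (n = n₀ + ν ξ):
  A: 361 − 1(36) = 325
  C: 236 − 2(36) = 164
  B: 0 + 1(36) = 36
  D: 0 + 1(36) = 36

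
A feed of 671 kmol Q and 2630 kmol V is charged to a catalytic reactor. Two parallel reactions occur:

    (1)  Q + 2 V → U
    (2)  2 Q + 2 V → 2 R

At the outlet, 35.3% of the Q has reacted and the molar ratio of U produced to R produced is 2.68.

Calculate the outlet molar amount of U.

172 kmol

Conversion of Q: Q consumed = 0.353 × 671 = 236.9 kmol = 1ξ₁ + 2ξ₂.
Selectivity: 1ξ₁ / (2ξ₂) = 2.68 → ξ₁ = 5.36 ξ₂.
Substitute: (1·5.36 + 2) ξ₂ = 236.9 → ξ₂ = 32.18 kmol, ξ₁ = 172.5 kmol.
Outlet amounts (n = n₀ + Σ ν·ξ):
  Q: 671 − 1(172.5) − 2(32.18) = 434.1
  V: 2630 − 2(172.5) − 2(32.18) = 2221
  U: 0 + 1(172.5) = 172.5
  R: 0 + 2(32.18) = 64.36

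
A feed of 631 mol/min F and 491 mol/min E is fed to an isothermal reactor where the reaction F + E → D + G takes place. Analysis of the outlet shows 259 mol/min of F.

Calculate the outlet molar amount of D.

For F: n = n₀ − 1ξ → 259 = 631 − 1ξ, giving ξ = 372 mol/min.
Outlet amounts (n = n₀ + ν ξ):
  F: 631 − 1(372) = 259
  E: 491 − 1(372) = 119
  D: 0 + 1(372) = 372
  G: 0 + 1(372) = 372

372 mol/min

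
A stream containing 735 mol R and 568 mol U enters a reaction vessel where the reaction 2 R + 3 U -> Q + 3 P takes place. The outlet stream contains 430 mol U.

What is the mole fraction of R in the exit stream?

For U: n = n₀ − 3ξ → 430 = 568 − 3ξ, giving ξ = 46 mol.
Outlet amounts (n = n₀ + ν ξ):
  R: 735 − 2(46) = 643
  U: 568 − 3(46) = 430
  Q: 0 + 1(46) = 46
  P: 0 + 3(46) = 138
Total out = 1257 mol; y_R = 643 / 1257 = 0.5115.

0.512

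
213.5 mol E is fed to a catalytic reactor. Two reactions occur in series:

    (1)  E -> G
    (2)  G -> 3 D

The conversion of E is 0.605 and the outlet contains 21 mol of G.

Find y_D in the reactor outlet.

0.755

Conversion of E: E consumed = 1ξ₁ = 0.605 × 213.5 → ξ₁ = 129.2 mol.
G balance: n_G = 0 + 1ξ₁ − 1ξ₂ = 21 → ξ₂ = (1·129.2 − 21)/1 = 108.2 mol.
Outlet amounts (n = n₀ + Σ ν·ξ):
  E: 213.5 − 1(129.2) = 84.33
  G: 0 + 1(129.2) − 1(108.2) = 21
  D: 0 + 3(108.2) = 324.5
Total out = 429.8 mol; y_D = 324.5 / 429.8 = 0.7549.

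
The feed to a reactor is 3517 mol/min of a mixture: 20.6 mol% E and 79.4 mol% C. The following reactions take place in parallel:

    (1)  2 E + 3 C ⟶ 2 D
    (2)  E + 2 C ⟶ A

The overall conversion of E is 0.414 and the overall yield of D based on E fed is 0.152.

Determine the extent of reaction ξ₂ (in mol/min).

Yield of D: 2ξ₁ / 724.5 = 0.152 → ξ₁ = 55.06 mol/min.
Conversion of E: 2ξ₁ + 1ξ₂ = 0.414 × 724.5 = 299.9 → ξ₂ = 189.8 mol/min.
Outlet amounts (n = n₀ + Σ ν·ξ):
  E: 724.5 − 2(55.06) − 1(189.8) = 424.6
  C: 2792 − 3(55.06) − 2(189.8) = 2248
  D: 0 + 2(55.06) = 110.1
  A: 0 + 1(189.8) = 189.8

ξ₂ = 190 mol/min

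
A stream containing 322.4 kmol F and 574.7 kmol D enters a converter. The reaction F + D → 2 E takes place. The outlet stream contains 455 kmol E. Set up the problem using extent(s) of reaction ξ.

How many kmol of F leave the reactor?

For E: n = n₀ + 2ξ → 455 = 0 + 2ξ, giving ξ = 227.5 kmol.
Outlet amounts (n = n₀ + ν ξ):
  F: 322.4 − 1(227.5) = 94.9
  D: 574.7 − 1(227.5) = 347.2
  E: 0 + 2(227.5) = 455

94.9 kmol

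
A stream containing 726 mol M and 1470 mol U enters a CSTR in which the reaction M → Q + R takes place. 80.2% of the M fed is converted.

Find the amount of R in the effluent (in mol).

M reacted = 0.802 × 726 = 582.3 mol; ν_M = −1, so ξ = 582.3/1 = 582.3 mol.
Outlet amounts (n = n₀ + ν ξ):
  M: 726 − 1(582.3) = 143.7
  Q: 0 + 1(582.3) = 582.3
  R: 0 + 1(582.3) = 582.3
  U: 1470 (inert)

582 mol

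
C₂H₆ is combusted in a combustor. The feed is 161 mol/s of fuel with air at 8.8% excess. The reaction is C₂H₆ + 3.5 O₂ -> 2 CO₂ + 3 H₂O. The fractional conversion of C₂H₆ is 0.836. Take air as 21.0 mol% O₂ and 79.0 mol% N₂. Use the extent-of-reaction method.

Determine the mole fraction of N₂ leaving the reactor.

Stoichiometric O₂ = 3.5 × 161 = 563.5 mol/s; O₂ fed = 563.5 × 1.088 = 613.1 mol/s.
N₂ fed = 613.1 × 79/21 = 2306 mol/s.
Fuel reacted = 0.836 × 161 → ξ = 134.6 mol/s.
Outlet (n = n₀ + ν ξ):
  C₂H₆: 161 − 1(134.6) = 26.4
  O₂: 613.1 − 3.5(134.6) = 142
  N₂: 2306 (inert)
  CO₂: 0 + 2(134.6) = 269.2
  H₂O: 0 + 3(134.6) = 403.8
Total out = 3148 mol/s; y_N₂ = 2306 / 3148 = 0.7327.

0.733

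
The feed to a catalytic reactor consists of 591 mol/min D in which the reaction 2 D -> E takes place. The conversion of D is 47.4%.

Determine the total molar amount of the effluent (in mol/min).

D reacted = 0.474 × 591 = 280.1 mol/min; ν_D = −2, so ξ = 280.1/2 = 140.1 mol/min.
Outlet amounts (n = n₀ + ν ξ):
  D: 591 − 2(140.1) = 310.9
  E: 0 + 1(140.1) = 140.1
Total out = 310.9 + 140.1 = 450.9 mol/min.

451 mol/min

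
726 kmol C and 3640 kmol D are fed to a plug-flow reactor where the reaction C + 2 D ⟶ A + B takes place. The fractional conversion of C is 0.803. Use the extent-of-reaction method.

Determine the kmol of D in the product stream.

C reacted = 0.803 × 726 = 583 kmol; ν_C = −1, so ξ = 583/1 = 583 kmol.
Outlet amounts (n = n₀ + ν ξ):
  C: 726 − 1(583) = 143
  D: 3640 − 2(583) = 2474
  A: 0 + 1(583) = 583
  B: 0 + 1(583) = 583

2470 kmol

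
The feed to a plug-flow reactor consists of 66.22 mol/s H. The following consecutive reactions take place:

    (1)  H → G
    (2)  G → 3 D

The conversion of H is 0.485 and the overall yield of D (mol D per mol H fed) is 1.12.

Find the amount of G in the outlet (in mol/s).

Conversion of H: H consumed = 1ξ₁ = 0.485 × 66.22 → ξ₁ = 32.12 mol/s.
Yield of D: 3ξ₂ / 66.22 = 1.12 → ξ₂ = 24.72 mol/s.
Outlet amounts (n = n₀ + Σ ν·ξ):
  H: 66.22 − 1(32.12) = 34.1
  G: 0 + 1(32.12) − 1(24.72) = 7.395
  D: 0 + 3(24.72) = 74.17

7.39 mol/s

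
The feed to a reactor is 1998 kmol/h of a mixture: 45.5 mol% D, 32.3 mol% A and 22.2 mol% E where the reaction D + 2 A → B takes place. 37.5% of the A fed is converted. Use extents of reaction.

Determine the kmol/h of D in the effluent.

A reacted = 0.375 × 645.4 = 242 kmol/h; ν_A = −2, so ξ = 242/2 = 121 kmol/h.
Outlet amounts (n = n₀ + ν ξ):
  D: 909.1 − 1(121) = 788.1
  A: 645.4 − 2(121) = 403.3
  B: 0 + 1(121) = 121
  E: 443.6 (inert)

788 kmol/h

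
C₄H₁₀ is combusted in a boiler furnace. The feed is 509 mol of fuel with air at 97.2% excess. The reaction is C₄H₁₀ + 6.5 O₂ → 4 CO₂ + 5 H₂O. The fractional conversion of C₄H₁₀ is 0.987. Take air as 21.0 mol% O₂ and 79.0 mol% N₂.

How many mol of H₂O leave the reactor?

Stoichiometric O₂ = 6.5 × 509 = 3308 mol; O₂ fed = 3308 × 1.972 = 6524 mol.
N₂ fed = 6524 × 79/21 = 24540 mol.
Fuel reacted = 0.987 × 509 → ξ = 502.4 mol.
Outlet (n = n₀ + ν ξ):
  C₄H₁₀: 509 − 1(502.4) = 6.617
  O₂: 6524 − 6.5(502.4) = 3259
  N₂: 24540 (inert)
  CO₂: 0 + 4(502.4) = 2010
  H₂O: 0 + 5(502.4) = 2512

2510 mol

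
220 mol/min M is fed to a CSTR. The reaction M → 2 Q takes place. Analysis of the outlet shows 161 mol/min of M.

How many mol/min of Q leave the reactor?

118 mol/min

For M: n = n₀ − 1ξ → 161 = 220 − 1ξ, giving ξ = 59 mol/min.
Outlet amounts (n = n₀ + ν ξ):
  M: 220 − 1(59) = 161
  Q: 0 + 2(59) = 118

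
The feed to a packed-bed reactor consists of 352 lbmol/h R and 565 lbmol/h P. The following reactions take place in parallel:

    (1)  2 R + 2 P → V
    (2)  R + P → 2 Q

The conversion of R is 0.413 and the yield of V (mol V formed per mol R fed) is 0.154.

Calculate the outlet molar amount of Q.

Yield of V: 1ξ₁ / 352 = 0.154 → ξ₁ = 54.21 lbmol/h.
Conversion of R: 2ξ₁ + 1ξ₂ = 0.413 × 352 = 145.4 → ξ₂ = 36.96 lbmol/h.
Outlet amounts (n = n₀ + Σ ν·ξ):
  R: 352 − 2(54.21) − 1(36.96) = 206.6
  P: 565 − 2(54.21) − 1(36.96) = 419.6
  V: 0 + 1(54.21) = 54.21
  Q: 0 + 2(36.96) = 73.92

73.9 lbmol/h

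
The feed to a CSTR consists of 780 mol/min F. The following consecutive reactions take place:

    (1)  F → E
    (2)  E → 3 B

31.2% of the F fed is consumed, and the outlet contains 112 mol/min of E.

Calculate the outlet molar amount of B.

394 mol/min

Conversion of F: F consumed = 1ξ₁ = 0.312 × 780 → ξ₁ = 243.4 mol/min.
E balance: n_E = 0 + 1ξ₁ − 1ξ₂ = 112 → ξ₂ = (1·243.4 − 112)/1 = 131.4 mol/min.
Outlet amounts (n = n₀ + Σ ν·ξ):
  F: 780 − 1(243.4) = 536.6
  E: 0 + 1(243.4) − 1(131.4) = 112
  B: 0 + 3(131.4) = 394.1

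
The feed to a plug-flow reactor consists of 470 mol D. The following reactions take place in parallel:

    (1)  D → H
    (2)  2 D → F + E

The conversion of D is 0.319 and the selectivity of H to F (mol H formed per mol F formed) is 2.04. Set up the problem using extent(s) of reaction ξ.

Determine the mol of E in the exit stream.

Conversion of D: D consumed = 0.319 × 470 = 149.9 mol = 1ξ₁ + 2ξ₂.
Selectivity: 1ξ₁ / (1ξ₂) = 2.04 → ξ₁ = 2.04 ξ₂.
Substitute: (1·2.04 + 2) ξ₂ = 149.9 → ξ₂ = 37.11 mol, ξ₁ = 75.71 mol.
Outlet amounts (n = n₀ + Σ ν·ξ):
  D: 470 − 1(75.71) − 2(37.11) = 320.1
  H: 0 + 1(75.71) = 75.71
  F: 0 + 1(37.11) = 37.11
  E: 0 + 1(37.11) = 37.11

37.1 mol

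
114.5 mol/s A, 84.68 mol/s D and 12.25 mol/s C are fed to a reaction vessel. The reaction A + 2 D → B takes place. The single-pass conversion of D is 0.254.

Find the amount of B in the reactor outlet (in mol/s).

10.8 mol/s

D reacted = 0.254 × 84.68 = 21.51 mol/s; ν_D = −2, so ξ = 21.51/2 = 10.75 mol/s.
Outlet amounts (n = n₀ + ν ξ):
  A: 114.5 − 1(10.75) = 103.7
  D: 84.68 − 2(10.75) = 63.17
  B: 0 + 1(10.75) = 10.75
  C: 12.25 (inert)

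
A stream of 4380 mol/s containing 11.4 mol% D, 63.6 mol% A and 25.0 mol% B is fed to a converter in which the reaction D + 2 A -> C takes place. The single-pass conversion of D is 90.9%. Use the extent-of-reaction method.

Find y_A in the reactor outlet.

D reacted = 0.909 × 499.3 = 453.9 mol/s; ν_D = −1, so ξ = 453.9/1 = 453.9 mol/s.
Outlet amounts (n = n₀ + ν ξ):
  D: 499.3 − 1(453.9) = 45.44
  A: 2786 − 2(453.9) = 1878
  C: 0 + 1(453.9) = 453.9
  B: 1095 (inert)
Total out = 3472 mol/s; y_A = 1878 / 3472 = 0.5408.

0.541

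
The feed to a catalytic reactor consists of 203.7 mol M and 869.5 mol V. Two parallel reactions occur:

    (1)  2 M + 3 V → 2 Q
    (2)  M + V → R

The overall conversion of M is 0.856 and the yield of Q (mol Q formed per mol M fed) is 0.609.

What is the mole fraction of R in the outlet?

0.0601

Yield of Q: 2ξ₁ / 203.7 = 0.609 → ξ₁ = 62.03 mol.
Conversion of M: 2ξ₁ + 1ξ₂ = 0.856 × 203.7 = 174.4 → ξ₂ = 50.31 mol.
Outlet amounts (n = n₀ + Σ ν·ξ):
  M: 203.7 − 2(62.03) − 1(50.31) = 29.33
  V: 869.5 − 3(62.03) − 1(50.31) = 633.1
  Q: 0 + 2(62.03) = 124.1
  R: 0 + 1(50.31) = 50.31
Total out = 836.8 mol; y_R = 50.31 / 836.8 = 0.06013.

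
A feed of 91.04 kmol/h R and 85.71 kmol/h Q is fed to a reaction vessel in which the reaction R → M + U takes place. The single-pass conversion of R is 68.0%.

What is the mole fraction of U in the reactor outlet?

0.259

R reacted = 0.68 × 91.04 = 61.91 kmol/h; ν_R = −1, so ξ = 61.91/1 = 61.91 kmol/h.
Outlet amounts (n = n₀ + ν ξ):
  R: 91.04 − 1(61.91) = 29.13
  M: 0 + 1(61.91) = 61.91
  U: 0 + 1(61.91) = 61.91
  Q: 85.71 (inert)
Total out = 238.7 kmol/h; y_U = 61.91 / 238.7 = 0.2594.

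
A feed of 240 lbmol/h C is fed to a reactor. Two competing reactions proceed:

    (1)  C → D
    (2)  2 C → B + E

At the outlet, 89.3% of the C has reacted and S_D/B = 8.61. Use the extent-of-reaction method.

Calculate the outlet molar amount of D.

Conversion of C: C consumed = 0.893 × 240 = 214.3 lbmol/h = 1ξ₁ + 2ξ₂.
Selectivity: 1ξ₁ / (1ξ₂) = 8.61 → ξ₁ = 8.61 ξ₂.
Substitute: (1·8.61 + 2) ξ₂ = 214.3 → ξ₂ = 20.2 lbmol/h, ξ₁ = 173.9 lbmol/h.
Outlet amounts (n = n₀ + Σ ν·ξ):
  C: 240 − 1(173.9) − 2(20.2) = 25.68
  D: 0 + 1(173.9) = 173.9
  B: 0 + 1(20.2) = 20.2
  E: 0 + 1(20.2) = 20.2

174 lbmol/h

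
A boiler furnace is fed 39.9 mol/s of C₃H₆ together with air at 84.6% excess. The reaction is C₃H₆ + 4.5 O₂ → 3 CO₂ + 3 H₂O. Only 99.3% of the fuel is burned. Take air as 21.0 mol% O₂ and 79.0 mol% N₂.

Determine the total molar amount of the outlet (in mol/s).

1640 mol/s

Stoichiometric O₂ = 4.5 × 39.9 = 179.5 mol/s; O₂ fed = 179.5 × 1.846 = 331.4 mol/s.
N₂ fed = 331.4 × 79/21 = 1247 mol/s.
Fuel reacted = 0.993 × 39.9 → ξ = 39.62 mol/s.
Outlet (n = n₀ + ν ξ):
  C₃H₆: 39.9 − 1(39.62) = 0.2793
  O₂: 331.4 − 4.5(39.62) = 153.2
  N₂: 1247 (inert)
  CO₂: 0 + 3(39.62) = 118.9
  H₂O: 0 + 3(39.62) = 118.9
Total out = 0.2793 + 153.2 + 1247 + 118.9 + 118.9 = 1638 mol/s.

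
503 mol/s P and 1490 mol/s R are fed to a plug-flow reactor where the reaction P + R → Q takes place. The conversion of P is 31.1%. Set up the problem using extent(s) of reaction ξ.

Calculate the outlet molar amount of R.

1330 mol/s

P reacted = 0.311 × 503 = 156.4 mol/s; ν_P = −1, so ξ = 156.4/1 = 156.4 mol/s.
Outlet amounts (n = n₀ + ν ξ):
  P: 503 − 1(156.4) = 346.6
  R: 1490 − 1(156.4) = 1334
  Q: 0 + 1(156.4) = 156.4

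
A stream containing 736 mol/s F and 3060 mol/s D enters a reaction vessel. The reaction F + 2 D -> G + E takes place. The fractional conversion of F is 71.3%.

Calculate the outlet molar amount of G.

F reacted = 0.713 × 736 = 524.8 mol/s; ν_F = −1, so ξ = 524.8/1 = 524.8 mol/s.
Outlet amounts (n = n₀ + ν ξ):
  F: 736 − 1(524.8) = 211.2
  D: 3060 − 2(524.8) = 2010
  G: 0 + 1(524.8) = 524.8
  E: 0 + 1(524.8) = 524.8

525 mol/s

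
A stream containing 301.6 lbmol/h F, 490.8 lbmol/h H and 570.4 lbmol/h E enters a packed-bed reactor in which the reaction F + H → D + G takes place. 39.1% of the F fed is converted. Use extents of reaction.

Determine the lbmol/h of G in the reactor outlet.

118 lbmol/h

F reacted = 0.391 × 301.6 = 117.9 lbmol/h; ν_F = −1, so ξ = 117.9/1 = 117.9 lbmol/h.
Outlet amounts (n = n₀ + ν ξ):
  F: 301.6 − 1(117.9) = 183.7
  H: 490.8 − 1(117.9) = 372.9
  D: 0 + 1(117.9) = 117.9
  G: 0 + 1(117.9) = 117.9
  E: 570.4 (inert)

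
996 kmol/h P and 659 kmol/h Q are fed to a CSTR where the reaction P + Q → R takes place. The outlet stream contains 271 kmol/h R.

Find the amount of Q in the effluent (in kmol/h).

For R: n = n₀ + 1ξ → 271 = 0 + 1ξ, giving ξ = 271 kmol/h.
Outlet amounts (n = n₀ + ν ξ):
  P: 996 − 1(271) = 725
  Q: 659 − 1(271) = 388
  R: 0 + 1(271) = 271

388 kmol/h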